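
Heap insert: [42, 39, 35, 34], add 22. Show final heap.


Append 22: [42, 39, 35, 34, 22]
Bubble up: no swaps needed
Result: [42, 39, 35, 34, 22]


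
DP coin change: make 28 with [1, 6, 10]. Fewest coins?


dp[0]=0; dp[i]=1+min(dp[i-c] for c in coins)
...dp[23]=4, dp[24]=4, dp[25]=5, dp[26]=3, dp[27]=4, dp[28]=4
Minimum coins for 28 = 4


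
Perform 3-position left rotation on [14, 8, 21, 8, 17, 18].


Left rotate by 3: [8, 17, 18, 14, 8, 21]


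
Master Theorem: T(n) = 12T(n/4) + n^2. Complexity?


a=12, b=4, c=2. log_4(12)=1.792 < c=2. Case 3: O(n^c) = O(n^2)
Complexity: O(n^2)


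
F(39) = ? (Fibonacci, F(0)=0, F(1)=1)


F(n)=F(n-1)+F(n-2)
...F(37)=24157817, F(38)=39088169, F(39)=63245986


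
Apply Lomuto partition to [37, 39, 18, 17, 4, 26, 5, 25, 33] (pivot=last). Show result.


Elements <= 33 go left of pivot.
Result: [18, 17, 4, 26, 5, 25, 33, 39, 37], pivot at index 6


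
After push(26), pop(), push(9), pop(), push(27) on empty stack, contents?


push(26) -> [26]
pop() returns 26 -> []
push(9) -> [9]
pop() returns 9 -> []
push(27) -> [27]
Final stack (bottom to top): [27]


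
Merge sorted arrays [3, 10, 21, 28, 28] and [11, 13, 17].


Compare heads, take smaller each step.
Merged: [3, 10, 11, 13, 17, 21, 28, 28]


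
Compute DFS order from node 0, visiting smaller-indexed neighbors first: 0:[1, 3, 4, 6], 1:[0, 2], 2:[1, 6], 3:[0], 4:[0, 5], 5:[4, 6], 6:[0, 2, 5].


DFS stack-based: start with [0]
Visit order: [0, 1, 2, 6, 5, 4, 3]


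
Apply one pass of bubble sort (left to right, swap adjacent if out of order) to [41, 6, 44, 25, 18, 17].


After one pass: [6, 41, 25, 18, 17, 44]


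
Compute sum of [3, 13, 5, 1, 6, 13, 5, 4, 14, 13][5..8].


Prefix sums: [0, 3, 16, 21, 22, 28, 41, 46, 50, 64, 77]
Sum[5..8] = prefix[9] - prefix[5] = 64 - 28 = 36


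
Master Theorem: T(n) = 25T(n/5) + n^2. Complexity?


a=25, b=5, c=2. log_5(25)=2 = c=2. Case 2: O(n^c log n) = O(n^2 log n)
Complexity: O(n^2 log n)


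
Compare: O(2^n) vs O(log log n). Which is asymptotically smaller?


double-logarithmic grows slower than exponential
O(log log n) is asymptotically smaller; O(2^n) grows faster


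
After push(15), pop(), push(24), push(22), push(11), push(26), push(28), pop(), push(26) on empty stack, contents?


push(15) -> [15]
pop() returns 15 -> []
push(24) -> [24]
push(22) -> [24, 22]
push(11) -> [24, 22, 11]
push(26) -> [24, 22, 11, 26]
push(28) -> [24, 22, 11, 26, 28]
pop() returns 28 -> [24, 22, 11, 26]
push(26) -> [24, 22, 11, 26, 26]
Final stack (bottom to top): [24, 22, 11, 26, 26]


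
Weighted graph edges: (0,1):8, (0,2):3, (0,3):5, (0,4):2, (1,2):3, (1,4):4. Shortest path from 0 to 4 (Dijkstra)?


Dijkstra from 0:
Distances: {0: 0, 1: 6, 2: 3, 3: 5, 4: 2}
Shortest distance to 4 = 2, path = [0, 4]


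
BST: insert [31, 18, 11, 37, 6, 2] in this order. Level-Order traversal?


Root = 31; build tree by BST insertion.
Level-Order traversal: [31, 18, 37, 11, 6, 2]


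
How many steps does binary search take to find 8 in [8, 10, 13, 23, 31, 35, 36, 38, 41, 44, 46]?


Search for 8:
[0,10] mid=5 arr[5]=35
[0,4] mid=2 arr[2]=13
[0,1] mid=0 arr[0]=8
Total: 3 comparisons


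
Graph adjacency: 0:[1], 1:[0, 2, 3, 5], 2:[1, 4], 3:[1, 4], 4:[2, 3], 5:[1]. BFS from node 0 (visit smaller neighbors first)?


BFS queue: start with [0]
Visit order: [0, 1, 2, 3, 5, 4]


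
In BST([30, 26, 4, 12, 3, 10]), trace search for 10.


BST root = 30
Search for 10: compare at each node
Path: [30, 26, 4, 12, 10]


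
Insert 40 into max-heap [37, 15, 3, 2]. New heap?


Append 40: [37, 15, 3, 2, 40]
Bubble up: swap idx 4(40) with idx 1(15); swap idx 1(40) with idx 0(37)
Result: [40, 37, 3, 2, 15]


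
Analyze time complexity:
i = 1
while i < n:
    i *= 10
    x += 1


Per nesting level: O(log n) = O(log n)
Complexity: O(log n)


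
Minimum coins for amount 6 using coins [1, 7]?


dp[0]=0; dp[i]=1+min(dp[i-c] for c in coins)
...dp[1]=1, dp[2]=2, dp[3]=3, dp[4]=4, dp[5]=5, dp[6]=6
Minimum coins for 6 = 6


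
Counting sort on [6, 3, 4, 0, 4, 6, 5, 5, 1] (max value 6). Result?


Count array: [1, 1, 0, 1, 2, 2, 2]
Reconstruct: [0, 1, 3, 4, 4, 5, 5, 6, 6]


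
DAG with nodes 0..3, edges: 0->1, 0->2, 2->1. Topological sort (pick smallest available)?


Kahn's algorithm, process smallest node first
Order: [0, 2, 1, 3]


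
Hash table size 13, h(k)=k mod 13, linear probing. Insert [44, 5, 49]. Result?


Insertions: 44->slot 5; 5->slot 6; 49->slot 10
Table: [None, None, None, None, None, 44, 5, None, None, None, 49, None, None]


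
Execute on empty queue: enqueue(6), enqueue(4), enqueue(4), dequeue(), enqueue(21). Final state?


enqueue(6) -> [6]
enqueue(4) -> [6, 4]
enqueue(4) -> [6, 4, 4]
dequeue() returns 6 -> [4, 4]
enqueue(21) -> [4, 4, 21]
Final queue (front to back): [4, 4, 21]


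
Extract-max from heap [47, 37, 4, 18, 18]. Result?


Max = 47
Replace root with last, heapify down
Resulting heap: [37, 18, 4, 18]


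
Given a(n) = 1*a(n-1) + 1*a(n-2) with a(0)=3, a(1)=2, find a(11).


Build bottom-up:
...a(9)=131, a(10)=212, a(11)=1*212+1*131=343


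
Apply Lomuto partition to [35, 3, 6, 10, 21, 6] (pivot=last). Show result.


Elements <= 6 go left of pivot.
Result: [3, 6, 6, 10, 21, 35], pivot at index 2


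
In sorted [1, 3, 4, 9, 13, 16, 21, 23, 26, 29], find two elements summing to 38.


Two pointers: lo=0, hi=9
Found pair: (9, 29) summing to 38


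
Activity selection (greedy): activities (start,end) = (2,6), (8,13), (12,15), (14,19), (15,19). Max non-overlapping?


Greedy: pick earliest-ending, then skip overlaps.
Selected (3 activities): [(2, 6), (8, 13), (14, 19)]


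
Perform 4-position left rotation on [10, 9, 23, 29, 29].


Left rotate by 4: [29, 10, 9, 23, 29]


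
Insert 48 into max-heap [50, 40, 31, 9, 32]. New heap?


Append 48: [50, 40, 31, 9, 32, 48]
Bubble up: swap idx 5(48) with idx 2(31)
Result: [50, 40, 48, 9, 32, 31]


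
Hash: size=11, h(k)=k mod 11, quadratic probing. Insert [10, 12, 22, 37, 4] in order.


Insertions: 10->slot 10; 12->slot 1; 22->slot 0; 37->slot 4; 4->slot 5
Table: [22, 12, None, None, 37, 4, None, None, None, None, 10]


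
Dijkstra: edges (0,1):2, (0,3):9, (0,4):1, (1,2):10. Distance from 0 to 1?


Dijkstra from 0:
Distances: {0: 0, 1: 2, 2: 12, 3: 9, 4: 1}
Shortest distance to 1 = 2, path = [0, 1]


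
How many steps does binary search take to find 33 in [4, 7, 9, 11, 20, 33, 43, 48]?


Search for 33:
[0,7] mid=3 arr[3]=11
[4,7] mid=5 arr[5]=33
Total: 2 comparisons


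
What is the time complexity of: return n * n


Analysis: constant-time operation, no loop
Complexity: O(1)


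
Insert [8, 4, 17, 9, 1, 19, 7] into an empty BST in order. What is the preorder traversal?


Root = 8; build tree by BST insertion.
Preorder traversal: [8, 4, 1, 7, 17, 9, 19]


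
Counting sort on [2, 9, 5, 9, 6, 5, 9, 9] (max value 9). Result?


Count array: [0, 0, 1, 0, 0, 2, 1, 0, 0, 4]
Reconstruct: [2, 5, 5, 6, 9, 9, 9, 9]


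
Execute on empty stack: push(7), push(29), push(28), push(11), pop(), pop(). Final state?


push(7) -> [7]
push(29) -> [7, 29]
push(28) -> [7, 29, 28]
push(11) -> [7, 29, 28, 11]
pop() returns 11 -> [7, 29, 28]
pop() returns 28 -> [7, 29]
Final stack (bottom to top): [7, 29]


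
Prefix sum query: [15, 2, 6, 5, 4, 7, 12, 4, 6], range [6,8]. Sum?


Prefix sums: [0, 15, 17, 23, 28, 32, 39, 51, 55, 61]
Sum[6..8] = prefix[9] - prefix[6] = 61 - 39 = 22


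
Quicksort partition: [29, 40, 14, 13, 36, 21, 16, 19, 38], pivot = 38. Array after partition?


Elements <= 38 go left of pivot.
Result: [29, 14, 13, 36, 21, 16, 19, 38, 40], pivot at index 7


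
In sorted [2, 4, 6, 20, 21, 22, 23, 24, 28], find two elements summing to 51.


Two pointers: lo=0, hi=8
Found pair: (23, 28) summing to 51


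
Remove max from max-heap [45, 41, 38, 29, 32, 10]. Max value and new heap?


Max = 45
Replace root with last, heapify down
Resulting heap: [41, 32, 38, 29, 10]


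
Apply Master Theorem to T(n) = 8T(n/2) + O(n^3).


a=8, b=2, c=3. log_2(8)=3 = c=3. Case 2: O(n^c log n) = O(n^3 log n)
Complexity: O(n^3 log n)


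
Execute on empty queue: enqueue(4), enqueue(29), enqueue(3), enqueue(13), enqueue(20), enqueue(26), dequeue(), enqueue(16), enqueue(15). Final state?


enqueue(4) -> [4]
enqueue(29) -> [4, 29]
enqueue(3) -> [4, 29, 3]
enqueue(13) -> [4, 29, 3, 13]
enqueue(20) -> [4, 29, 3, 13, 20]
enqueue(26) -> [4, 29, 3, 13, 20, 26]
dequeue() returns 4 -> [29, 3, 13, 20, 26]
enqueue(16) -> [29, 3, 13, 20, 26, 16]
enqueue(15) -> [29, 3, 13, 20, 26, 16, 15]
Final queue (front to back): [29, 3, 13, 20, 26, 16, 15]


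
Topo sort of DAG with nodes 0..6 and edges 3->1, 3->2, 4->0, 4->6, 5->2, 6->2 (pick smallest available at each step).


Kahn's algorithm, process smallest node first
Order: [3, 1, 4, 0, 5, 6, 2]


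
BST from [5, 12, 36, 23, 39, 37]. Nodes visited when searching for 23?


BST root = 5
Search for 23: compare at each node
Path: [5, 12, 36, 23]


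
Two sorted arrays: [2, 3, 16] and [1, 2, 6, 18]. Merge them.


Compare heads, take smaller each step.
Merged: [1, 2, 2, 3, 6, 16, 18]


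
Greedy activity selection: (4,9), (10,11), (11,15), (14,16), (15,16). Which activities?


Greedy: pick earliest-ending, then skip overlaps.
Selected (4 activities): [(4, 9), (10, 11), (11, 15), (15, 16)]


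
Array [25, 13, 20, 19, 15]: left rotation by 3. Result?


Left rotate by 3: [19, 15, 25, 13, 20]


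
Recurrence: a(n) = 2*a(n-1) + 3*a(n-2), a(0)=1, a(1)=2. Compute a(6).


Build bottom-up:
...a(4)=61, a(5)=182, a(6)=2*182+3*61=547


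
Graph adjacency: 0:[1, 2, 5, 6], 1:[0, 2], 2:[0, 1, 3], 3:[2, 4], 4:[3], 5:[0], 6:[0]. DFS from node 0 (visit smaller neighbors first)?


DFS stack-based: start with [0]
Visit order: [0, 1, 2, 3, 4, 5, 6]


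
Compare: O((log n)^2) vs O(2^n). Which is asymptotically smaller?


polylogarithmic grows slower than exponential
O((log n)^2) is asymptotically smaller; O(2^n) grows faster


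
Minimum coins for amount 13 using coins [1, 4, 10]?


dp[0]=0; dp[i]=1+min(dp[i-c] for c in coins)
...dp[8]=2, dp[9]=3, dp[10]=1, dp[11]=2, dp[12]=3, dp[13]=4
Minimum coins for 13 = 4


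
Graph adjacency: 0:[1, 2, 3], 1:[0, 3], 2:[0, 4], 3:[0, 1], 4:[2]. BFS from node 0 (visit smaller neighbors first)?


BFS queue: start with [0]
Visit order: [0, 1, 2, 3, 4]


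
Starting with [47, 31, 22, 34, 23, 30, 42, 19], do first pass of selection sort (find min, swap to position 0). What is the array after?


After one pass: [19, 31, 22, 34, 23, 30, 42, 47]


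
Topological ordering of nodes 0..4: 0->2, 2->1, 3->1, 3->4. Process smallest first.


Kahn's algorithm, process smallest node first
Order: [0, 2, 3, 1, 4]


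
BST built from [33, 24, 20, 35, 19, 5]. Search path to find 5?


BST root = 33
Search for 5: compare at each node
Path: [33, 24, 20, 19, 5]


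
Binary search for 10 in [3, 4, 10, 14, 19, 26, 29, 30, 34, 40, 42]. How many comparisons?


Search for 10:
[0,10] mid=5 arr[5]=26
[0,4] mid=2 arr[2]=10
Total: 2 comparisons


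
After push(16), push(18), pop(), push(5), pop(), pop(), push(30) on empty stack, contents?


push(16) -> [16]
push(18) -> [16, 18]
pop() returns 18 -> [16]
push(5) -> [16, 5]
pop() returns 5 -> [16]
pop() returns 16 -> []
push(30) -> [30]
Final stack (bottom to top): [30]


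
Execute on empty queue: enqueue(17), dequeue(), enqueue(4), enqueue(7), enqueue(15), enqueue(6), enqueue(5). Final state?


enqueue(17) -> [17]
dequeue() returns 17 -> []
enqueue(4) -> [4]
enqueue(7) -> [4, 7]
enqueue(15) -> [4, 7, 15]
enqueue(6) -> [4, 7, 15, 6]
enqueue(5) -> [4, 7, 15, 6, 5]
Final queue (front to back): [4, 7, 15, 6, 5]


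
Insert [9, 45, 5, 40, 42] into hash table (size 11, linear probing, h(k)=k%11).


Insertions: 9->slot 9; 45->slot 1; 5->slot 5; 40->slot 7; 42->slot 10
Table: [None, 45, None, None, None, 5, None, 40, None, 9, 42]


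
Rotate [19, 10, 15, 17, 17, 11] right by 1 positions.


Right rotate by 1: [11, 19, 10, 15, 17, 17]


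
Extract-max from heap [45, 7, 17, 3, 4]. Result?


Max = 45
Replace root with last, heapify down
Resulting heap: [17, 7, 4, 3]


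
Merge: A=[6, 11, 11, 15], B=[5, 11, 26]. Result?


Compare heads, take smaller each step.
Merged: [5, 6, 11, 11, 11, 15, 26]


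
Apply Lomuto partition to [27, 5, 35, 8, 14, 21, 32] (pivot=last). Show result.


Elements <= 32 go left of pivot.
Result: [27, 5, 8, 14, 21, 32, 35], pivot at index 5


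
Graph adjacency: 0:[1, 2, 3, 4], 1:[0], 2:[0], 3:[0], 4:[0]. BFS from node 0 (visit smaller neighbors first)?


BFS queue: start with [0]
Visit order: [0, 1, 2, 3, 4]


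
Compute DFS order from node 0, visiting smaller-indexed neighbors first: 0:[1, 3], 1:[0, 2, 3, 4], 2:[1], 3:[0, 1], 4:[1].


DFS stack-based: start with [0]
Visit order: [0, 1, 2, 3, 4]


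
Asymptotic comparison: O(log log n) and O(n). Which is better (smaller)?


double-logarithmic grows slower than linear
O(log log n) is asymptotically smaller; O(n) grows faster


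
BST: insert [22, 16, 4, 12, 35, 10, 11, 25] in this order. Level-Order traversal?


Root = 22; build tree by BST insertion.
Level-Order traversal: [22, 16, 35, 4, 25, 12, 10, 11]


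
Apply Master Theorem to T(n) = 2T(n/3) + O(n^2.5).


a=2, b=3, c=2.5. log_3(2)=0.631 < c=2.5. Case 3: O(n^c) = O(n^2.500)
Complexity: O(n^2.500)


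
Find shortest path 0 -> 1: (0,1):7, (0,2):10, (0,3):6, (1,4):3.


Dijkstra from 0:
Distances: {0: 0, 1: 7, 2: 10, 3: 6, 4: 10}
Shortest distance to 1 = 7, path = [0, 1]


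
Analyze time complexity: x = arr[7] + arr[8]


Analysis: constant-time operation, no loop
Complexity: O(1)


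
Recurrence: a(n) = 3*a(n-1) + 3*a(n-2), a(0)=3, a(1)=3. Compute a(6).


Build bottom-up:
...a(4)=243, a(5)=918, a(6)=3*918+3*243=3483


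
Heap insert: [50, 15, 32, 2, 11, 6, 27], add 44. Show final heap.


Append 44: [50, 15, 32, 2, 11, 6, 27, 44]
Bubble up: swap idx 7(44) with idx 3(2); swap idx 3(44) with idx 1(15)
Result: [50, 44, 32, 15, 11, 6, 27, 2]


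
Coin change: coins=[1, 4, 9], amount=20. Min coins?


dp[0]=0; dp[i]=1+min(dp[i-c] for c in coins)
...dp[15]=4, dp[16]=4, dp[17]=3, dp[18]=2, dp[19]=3, dp[20]=4
Minimum coins for 20 = 4


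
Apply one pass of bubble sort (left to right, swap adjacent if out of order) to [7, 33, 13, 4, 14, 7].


After one pass: [7, 13, 4, 14, 7, 33]


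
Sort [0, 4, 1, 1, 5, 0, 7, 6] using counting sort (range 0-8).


Count array: [2, 2, 0, 0, 1, 1, 1, 1, 0]
Reconstruct: [0, 0, 1, 1, 4, 5, 6, 7]


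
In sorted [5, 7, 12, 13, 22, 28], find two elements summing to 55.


Two pointers: lo=0, hi=5
No pair sums to 55


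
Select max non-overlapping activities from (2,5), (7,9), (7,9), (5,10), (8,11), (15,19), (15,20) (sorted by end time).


Greedy: pick earliest-ending, then skip overlaps.
Selected (3 activities): [(2, 5), (7, 9), (15, 19)]


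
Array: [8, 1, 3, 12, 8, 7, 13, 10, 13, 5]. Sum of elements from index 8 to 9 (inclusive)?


Prefix sums: [0, 8, 9, 12, 24, 32, 39, 52, 62, 75, 80]
Sum[8..9] = prefix[10] - prefix[8] = 80 - 62 = 18


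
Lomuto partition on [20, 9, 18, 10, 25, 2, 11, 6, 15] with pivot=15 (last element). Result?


Elements <= 15 go left of pivot.
Result: [9, 10, 2, 11, 6, 15, 20, 25, 18], pivot at index 5


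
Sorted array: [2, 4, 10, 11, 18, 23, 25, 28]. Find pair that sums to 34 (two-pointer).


Two pointers: lo=0, hi=7
Found pair: (11, 23) summing to 34


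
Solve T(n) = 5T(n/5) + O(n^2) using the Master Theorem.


a=5, b=5, c=2. log_5(5)=1 < c=2. Case 3: O(n^c) = O(n^2)
Complexity: O(n^2)


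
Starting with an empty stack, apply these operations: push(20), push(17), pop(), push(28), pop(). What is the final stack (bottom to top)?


push(20) -> [20]
push(17) -> [20, 17]
pop() returns 17 -> [20]
push(28) -> [20, 28]
pop() returns 28 -> [20]
Final stack (bottom to top): [20]


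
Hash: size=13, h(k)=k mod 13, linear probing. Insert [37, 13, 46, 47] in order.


Insertions: 37->slot 11; 13->slot 0; 46->slot 7; 47->slot 8
Table: [13, None, None, None, None, None, None, 46, 47, None, None, 37, None]


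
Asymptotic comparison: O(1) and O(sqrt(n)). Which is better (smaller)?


constant grows slower than sublinear
O(1) is asymptotically smaller; O(sqrt(n)) grows faster


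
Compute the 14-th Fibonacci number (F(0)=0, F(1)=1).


F(n)=F(n-1)+F(n-2)
...F(12)=144, F(13)=233, F(14)=377


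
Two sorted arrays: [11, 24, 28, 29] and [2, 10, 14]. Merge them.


Compare heads, take smaller each step.
Merged: [2, 10, 11, 14, 24, 28, 29]


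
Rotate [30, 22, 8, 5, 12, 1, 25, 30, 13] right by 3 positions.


Right rotate by 3: [25, 30, 13, 30, 22, 8, 5, 12, 1]


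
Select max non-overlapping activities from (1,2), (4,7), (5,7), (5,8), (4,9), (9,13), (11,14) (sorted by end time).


Greedy: pick earliest-ending, then skip overlaps.
Selected (3 activities): [(1, 2), (4, 7), (9, 13)]


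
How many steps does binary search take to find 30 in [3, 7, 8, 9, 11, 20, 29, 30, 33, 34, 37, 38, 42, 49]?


Search for 30:
[0,13] mid=6 arr[6]=29
[7,13] mid=10 arr[10]=37
[7,9] mid=8 arr[8]=33
[7,7] mid=7 arr[7]=30
Total: 4 comparisons


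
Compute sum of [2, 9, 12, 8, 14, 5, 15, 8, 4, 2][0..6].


Prefix sums: [0, 2, 11, 23, 31, 45, 50, 65, 73, 77, 79]
Sum[0..6] = prefix[7] - prefix[0] = 65 - 0 = 65


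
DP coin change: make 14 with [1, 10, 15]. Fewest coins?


dp[0]=0; dp[i]=1+min(dp[i-c] for c in coins)
...dp[9]=9, dp[10]=1, dp[11]=2, dp[12]=3, dp[13]=4, dp[14]=5
Minimum coins for 14 = 5


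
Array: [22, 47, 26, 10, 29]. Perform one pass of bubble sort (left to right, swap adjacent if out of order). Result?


After one pass: [22, 26, 10, 29, 47]


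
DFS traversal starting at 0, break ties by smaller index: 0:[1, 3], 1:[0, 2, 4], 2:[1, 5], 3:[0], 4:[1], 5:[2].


DFS stack-based: start with [0]
Visit order: [0, 1, 2, 5, 4, 3]


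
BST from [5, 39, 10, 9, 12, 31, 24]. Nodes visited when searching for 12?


BST root = 5
Search for 12: compare at each node
Path: [5, 39, 10, 12]


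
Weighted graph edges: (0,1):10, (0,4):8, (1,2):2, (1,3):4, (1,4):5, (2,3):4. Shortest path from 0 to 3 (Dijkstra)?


Dijkstra from 0:
Distances: {0: 0, 1: 10, 2: 12, 3: 14, 4: 8}
Shortest distance to 3 = 14, path = [0, 1, 3]


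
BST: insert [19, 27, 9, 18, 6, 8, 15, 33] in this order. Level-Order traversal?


Root = 19; build tree by BST insertion.
Level-Order traversal: [19, 9, 27, 6, 18, 33, 8, 15]


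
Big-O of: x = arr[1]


Analysis: constant-time operation, no loop
Complexity: O(1)


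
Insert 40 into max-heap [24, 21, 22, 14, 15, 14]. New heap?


Append 40: [24, 21, 22, 14, 15, 14, 40]
Bubble up: swap idx 6(40) with idx 2(22); swap idx 2(40) with idx 0(24)
Result: [40, 21, 24, 14, 15, 14, 22]


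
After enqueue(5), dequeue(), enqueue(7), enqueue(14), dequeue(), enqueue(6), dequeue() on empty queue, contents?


enqueue(5) -> [5]
dequeue() returns 5 -> []
enqueue(7) -> [7]
enqueue(14) -> [7, 14]
dequeue() returns 7 -> [14]
enqueue(6) -> [14, 6]
dequeue() returns 14 -> [6]
Final queue (front to back): [6]


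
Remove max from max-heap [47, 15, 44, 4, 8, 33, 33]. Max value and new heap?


Max = 47
Replace root with last, heapify down
Resulting heap: [44, 15, 33, 4, 8, 33]


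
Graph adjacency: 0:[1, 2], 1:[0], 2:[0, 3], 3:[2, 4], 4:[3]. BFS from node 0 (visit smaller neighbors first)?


BFS queue: start with [0]
Visit order: [0, 1, 2, 3, 4]


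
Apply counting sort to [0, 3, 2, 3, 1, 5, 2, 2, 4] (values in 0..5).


Count array: [1, 1, 3, 2, 1, 1]
Reconstruct: [0, 1, 2, 2, 2, 3, 3, 4, 5]


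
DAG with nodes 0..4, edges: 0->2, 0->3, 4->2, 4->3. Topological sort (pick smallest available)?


Kahn's algorithm, process smallest node first
Order: [0, 1, 4, 2, 3]


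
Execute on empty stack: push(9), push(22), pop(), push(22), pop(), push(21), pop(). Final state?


push(9) -> [9]
push(22) -> [9, 22]
pop() returns 22 -> [9]
push(22) -> [9, 22]
pop() returns 22 -> [9]
push(21) -> [9, 21]
pop() returns 21 -> [9]
Final stack (bottom to top): [9]


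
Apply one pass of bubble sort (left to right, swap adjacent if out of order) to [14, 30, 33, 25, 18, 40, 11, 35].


After one pass: [14, 30, 25, 18, 33, 11, 35, 40]


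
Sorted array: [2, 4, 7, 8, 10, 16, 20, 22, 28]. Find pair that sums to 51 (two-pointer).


Two pointers: lo=0, hi=8
No pair sums to 51


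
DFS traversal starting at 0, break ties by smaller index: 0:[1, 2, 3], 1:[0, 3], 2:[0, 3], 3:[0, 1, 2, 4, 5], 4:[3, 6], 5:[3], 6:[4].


DFS stack-based: start with [0]
Visit order: [0, 1, 3, 2, 4, 6, 5]


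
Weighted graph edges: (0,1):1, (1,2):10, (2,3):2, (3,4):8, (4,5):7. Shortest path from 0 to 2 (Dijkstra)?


Dijkstra from 0:
Distances: {0: 0, 1: 1, 2: 11, 3: 13, 4: 21, 5: 28}
Shortest distance to 2 = 11, path = [0, 1, 2]


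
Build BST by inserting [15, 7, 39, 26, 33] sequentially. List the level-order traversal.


Root = 15; build tree by BST insertion.
Level-Order traversal: [15, 7, 39, 26, 33]


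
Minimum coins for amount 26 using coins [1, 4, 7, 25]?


dp[0]=0; dp[i]=1+min(dp[i-c] for c in coins)
...dp[21]=3, dp[22]=4, dp[23]=5, dp[24]=6, dp[25]=1, dp[26]=2
Minimum coins for 26 = 2


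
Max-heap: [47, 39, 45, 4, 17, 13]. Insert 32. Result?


Append 32: [47, 39, 45, 4, 17, 13, 32]
Bubble up: no swaps needed
Result: [47, 39, 45, 4, 17, 13, 32]


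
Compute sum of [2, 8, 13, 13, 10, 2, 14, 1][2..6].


Prefix sums: [0, 2, 10, 23, 36, 46, 48, 62, 63]
Sum[2..6] = prefix[7] - prefix[2] = 62 - 10 = 52


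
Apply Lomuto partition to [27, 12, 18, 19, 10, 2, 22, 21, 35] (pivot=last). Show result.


Elements <= 35 go left of pivot.
Result: [27, 12, 18, 19, 10, 2, 22, 21, 35], pivot at index 8


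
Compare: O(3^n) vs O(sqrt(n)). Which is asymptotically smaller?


sublinear grows slower than exponential (base 3)
O(sqrt(n)) is asymptotically smaller; O(3^n) grows faster


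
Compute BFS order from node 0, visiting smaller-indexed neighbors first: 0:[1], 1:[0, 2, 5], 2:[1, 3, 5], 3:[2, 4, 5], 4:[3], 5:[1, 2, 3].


BFS queue: start with [0]
Visit order: [0, 1, 2, 5, 3, 4]


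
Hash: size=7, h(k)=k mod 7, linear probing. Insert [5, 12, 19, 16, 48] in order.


Insertions: 5->slot 5; 12->slot 6; 19->slot 0; 16->slot 2; 48->slot 1
Table: [19, 48, 16, None, None, 5, 12]


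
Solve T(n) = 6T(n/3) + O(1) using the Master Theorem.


a=6, b=3, c=0. log_3(6)=1.631 > c=0. Case 1: O(n^log_b(a)) = O(n^1.631)
Complexity: O(n^1.631)


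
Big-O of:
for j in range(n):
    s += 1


Per nesting level: O(n) = O(n)
Complexity: O(n)


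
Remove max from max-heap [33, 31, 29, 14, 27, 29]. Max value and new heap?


Max = 33
Replace root with last, heapify down
Resulting heap: [31, 29, 29, 14, 27]


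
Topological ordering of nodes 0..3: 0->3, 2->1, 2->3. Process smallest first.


Kahn's algorithm, process smallest node first
Order: [0, 2, 1, 3]


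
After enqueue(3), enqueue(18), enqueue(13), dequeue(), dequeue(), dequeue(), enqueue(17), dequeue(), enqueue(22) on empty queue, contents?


enqueue(3) -> [3]
enqueue(18) -> [3, 18]
enqueue(13) -> [3, 18, 13]
dequeue() returns 3 -> [18, 13]
dequeue() returns 18 -> [13]
dequeue() returns 13 -> []
enqueue(17) -> [17]
dequeue() returns 17 -> []
enqueue(22) -> [22]
Final queue (front to back): [22]


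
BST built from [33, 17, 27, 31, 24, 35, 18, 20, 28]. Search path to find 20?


BST root = 33
Search for 20: compare at each node
Path: [33, 17, 27, 24, 18, 20]


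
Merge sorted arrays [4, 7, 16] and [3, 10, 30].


Compare heads, take smaller each step.
Merged: [3, 4, 7, 10, 16, 30]


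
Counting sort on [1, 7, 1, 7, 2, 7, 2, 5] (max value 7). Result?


Count array: [0, 2, 2, 0, 0, 1, 0, 3]
Reconstruct: [1, 1, 2, 2, 5, 7, 7, 7]


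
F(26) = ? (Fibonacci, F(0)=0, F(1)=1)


F(n)=F(n-1)+F(n-2)
...F(24)=46368, F(25)=75025, F(26)=121393


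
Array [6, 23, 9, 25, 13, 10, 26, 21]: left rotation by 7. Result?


Left rotate by 7: [21, 6, 23, 9, 25, 13, 10, 26]


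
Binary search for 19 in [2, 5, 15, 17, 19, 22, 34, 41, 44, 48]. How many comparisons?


Search for 19:
[0,9] mid=4 arr[4]=19
Total: 1 comparisons


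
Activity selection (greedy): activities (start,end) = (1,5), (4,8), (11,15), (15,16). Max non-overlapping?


Greedy: pick earliest-ending, then skip overlaps.
Selected (3 activities): [(1, 5), (11, 15), (15, 16)]


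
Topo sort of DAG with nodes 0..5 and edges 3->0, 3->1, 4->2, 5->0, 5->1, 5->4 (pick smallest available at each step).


Kahn's algorithm, process smallest node first
Order: [3, 5, 0, 1, 4, 2]


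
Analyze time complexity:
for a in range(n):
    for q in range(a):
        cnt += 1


Per nesting level: O(n) * O(n) [triangular over a] = O(n^2)
Complexity: O(n^2)


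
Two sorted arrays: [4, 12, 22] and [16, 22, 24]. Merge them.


Compare heads, take smaller each step.
Merged: [4, 12, 16, 22, 22, 24]


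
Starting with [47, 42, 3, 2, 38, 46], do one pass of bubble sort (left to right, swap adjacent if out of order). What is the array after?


After one pass: [42, 3, 2, 38, 46, 47]


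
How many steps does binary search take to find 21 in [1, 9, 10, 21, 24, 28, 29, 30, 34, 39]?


Search for 21:
[0,9] mid=4 arr[4]=24
[0,3] mid=1 arr[1]=9
[2,3] mid=2 arr[2]=10
[3,3] mid=3 arr[3]=21
Total: 4 comparisons


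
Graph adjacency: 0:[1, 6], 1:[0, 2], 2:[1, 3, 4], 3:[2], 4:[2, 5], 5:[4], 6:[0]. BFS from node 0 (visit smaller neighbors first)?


BFS queue: start with [0]
Visit order: [0, 1, 6, 2, 3, 4, 5]


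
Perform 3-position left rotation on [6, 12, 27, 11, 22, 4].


Left rotate by 3: [11, 22, 4, 6, 12, 27]


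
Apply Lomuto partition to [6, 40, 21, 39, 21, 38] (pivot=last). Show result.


Elements <= 38 go left of pivot.
Result: [6, 21, 21, 38, 40, 39], pivot at index 3


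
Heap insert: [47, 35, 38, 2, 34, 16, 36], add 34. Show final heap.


Append 34: [47, 35, 38, 2, 34, 16, 36, 34]
Bubble up: swap idx 7(34) with idx 3(2)
Result: [47, 35, 38, 34, 34, 16, 36, 2]


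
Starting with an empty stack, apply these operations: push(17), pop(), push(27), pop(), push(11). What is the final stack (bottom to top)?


push(17) -> [17]
pop() returns 17 -> []
push(27) -> [27]
pop() returns 27 -> []
push(11) -> [11]
Final stack (bottom to top): [11]


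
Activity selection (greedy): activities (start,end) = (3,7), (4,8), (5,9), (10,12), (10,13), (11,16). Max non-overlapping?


Greedy: pick earliest-ending, then skip overlaps.
Selected (2 activities): [(3, 7), (10, 12)]


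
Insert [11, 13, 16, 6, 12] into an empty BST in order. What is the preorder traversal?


Root = 11; build tree by BST insertion.
Preorder traversal: [11, 6, 13, 12, 16]


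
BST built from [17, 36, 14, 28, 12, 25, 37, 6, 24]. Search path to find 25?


BST root = 17
Search for 25: compare at each node
Path: [17, 36, 28, 25]


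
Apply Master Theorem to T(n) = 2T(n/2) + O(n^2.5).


a=2, b=2, c=2.5. log_2(2)=1 < c=2.5. Case 3: O(n^c) = O(n^2.500)
Complexity: O(n^2.500)


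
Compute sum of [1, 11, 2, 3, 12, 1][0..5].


Prefix sums: [0, 1, 12, 14, 17, 29, 30]
Sum[0..5] = prefix[6] - prefix[0] = 30 - 0 = 30


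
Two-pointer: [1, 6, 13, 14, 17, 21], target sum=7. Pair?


Two pointers: lo=0, hi=5
Found pair: (1, 6) summing to 7


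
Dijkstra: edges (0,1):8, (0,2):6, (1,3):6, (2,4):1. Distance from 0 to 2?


Dijkstra from 0:
Distances: {0: 0, 1: 8, 2: 6, 3: 14, 4: 7}
Shortest distance to 2 = 6, path = [0, 2]


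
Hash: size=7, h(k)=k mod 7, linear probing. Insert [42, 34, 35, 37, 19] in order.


Insertions: 42->slot 0; 34->slot 6; 35->slot 1; 37->slot 2; 19->slot 5
Table: [42, 35, 37, None, None, 19, 34]


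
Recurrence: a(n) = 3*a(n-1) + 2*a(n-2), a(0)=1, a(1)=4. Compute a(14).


Build bottom-up:
...a(12)=4608514, a(13)=16413466, a(14)=3*16413466+2*4608514=58457426


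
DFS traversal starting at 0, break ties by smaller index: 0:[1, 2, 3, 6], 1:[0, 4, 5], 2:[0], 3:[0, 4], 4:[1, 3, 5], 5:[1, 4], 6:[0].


DFS stack-based: start with [0]
Visit order: [0, 1, 4, 3, 5, 2, 6]


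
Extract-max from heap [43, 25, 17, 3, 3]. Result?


Max = 43
Replace root with last, heapify down
Resulting heap: [25, 3, 17, 3]


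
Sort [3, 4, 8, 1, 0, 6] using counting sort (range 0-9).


Count array: [1, 1, 0, 1, 1, 0, 1, 0, 1, 0]
Reconstruct: [0, 1, 3, 4, 6, 8]


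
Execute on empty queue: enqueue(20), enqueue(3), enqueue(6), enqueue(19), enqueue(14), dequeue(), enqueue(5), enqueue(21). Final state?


enqueue(20) -> [20]
enqueue(3) -> [20, 3]
enqueue(6) -> [20, 3, 6]
enqueue(19) -> [20, 3, 6, 19]
enqueue(14) -> [20, 3, 6, 19, 14]
dequeue() returns 20 -> [3, 6, 19, 14]
enqueue(5) -> [3, 6, 19, 14, 5]
enqueue(21) -> [3, 6, 19, 14, 5, 21]
Final queue (front to back): [3, 6, 19, 14, 5, 21]


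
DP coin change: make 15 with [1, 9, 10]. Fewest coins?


dp[0]=0; dp[i]=1+min(dp[i-c] for c in coins)
...dp[10]=1, dp[11]=2, dp[12]=3, dp[13]=4, dp[14]=5, dp[15]=6
Minimum coins for 15 = 6


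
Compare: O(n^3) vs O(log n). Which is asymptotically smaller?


logarithmic grows slower than cubic
O(log n) is asymptotically smaller; O(n^3) grows faster


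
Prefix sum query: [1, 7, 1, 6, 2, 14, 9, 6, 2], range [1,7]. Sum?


Prefix sums: [0, 1, 8, 9, 15, 17, 31, 40, 46, 48]
Sum[1..7] = prefix[8] - prefix[1] = 46 - 1 = 45


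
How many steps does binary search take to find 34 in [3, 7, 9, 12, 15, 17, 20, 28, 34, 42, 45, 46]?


Search for 34:
[0,11] mid=5 arr[5]=17
[6,11] mid=8 arr[8]=34
Total: 2 comparisons


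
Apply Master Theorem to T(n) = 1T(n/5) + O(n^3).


a=1, b=5, c=3. log_5(1)=0 < c=3. Case 3: O(n^c) = O(n^3)
Complexity: O(n^3)


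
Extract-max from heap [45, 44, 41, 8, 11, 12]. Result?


Max = 45
Replace root with last, heapify down
Resulting heap: [44, 12, 41, 8, 11]


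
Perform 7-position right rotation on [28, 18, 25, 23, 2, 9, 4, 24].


Right rotate by 7: [18, 25, 23, 2, 9, 4, 24, 28]


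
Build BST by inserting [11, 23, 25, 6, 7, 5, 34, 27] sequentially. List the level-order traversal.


Root = 11; build tree by BST insertion.
Level-Order traversal: [11, 6, 23, 5, 7, 25, 34, 27]


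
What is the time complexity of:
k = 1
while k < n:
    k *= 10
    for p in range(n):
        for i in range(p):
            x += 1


Per nesting level: O(log n) * O(n) * O(n) [triangular over p] = O(n^2 log n)
Complexity: O(n^2 log n)


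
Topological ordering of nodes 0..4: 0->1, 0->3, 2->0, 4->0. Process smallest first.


Kahn's algorithm, process smallest node first
Order: [2, 4, 0, 1, 3]


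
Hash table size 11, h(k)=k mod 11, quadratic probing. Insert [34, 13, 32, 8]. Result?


Insertions: 34->slot 1; 13->slot 2; 32->slot 10; 8->slot 8
Table: [None, 34, 13, None, None, None, None, None, 8, None, 32]


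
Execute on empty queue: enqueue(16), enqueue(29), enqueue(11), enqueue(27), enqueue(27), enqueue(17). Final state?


enqueue(16) -> [16]
enqueue(29) -> [16, 29]
enqueue(11) -> [16, 29, 11]
enqueue(27) -> [16, 29, 11, 27]
enqueue(27) -> [16, 29, 11, 27, 27]
enqueue(17) -> [16, 29, 11, 27, 27, 17]
Final queue (front to back): [16, 29, 11, 27, 27, 17]


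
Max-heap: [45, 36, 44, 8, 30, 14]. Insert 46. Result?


Append 46: [45, 36, 44, 8, 30, 14, 46]
Bubble up: swap idx 6(46) with idx 2(44); swap idx 2(46) with idx 0(45)
Result: [46, 36, 45, 8, 30, 14, 44]


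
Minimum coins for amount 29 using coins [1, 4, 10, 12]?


dp[0]=0; dp[i]=1+min(dp[i-c] for c in coins)
...dp[24]=2, dp[25]=3, dp[26]=3, dp[27]=4, dp[28]=3, dp[29]=4
Minimum coins for 29 = 4


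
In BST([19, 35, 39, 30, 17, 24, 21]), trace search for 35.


BST root = 19
Search for 35: compare at each node
Path: [19, 35]


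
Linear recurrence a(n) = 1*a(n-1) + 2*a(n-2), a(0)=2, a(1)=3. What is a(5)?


Build bottom-up:
...a(3)=13, a(4)=27, a(5)=1*27+2*13=53


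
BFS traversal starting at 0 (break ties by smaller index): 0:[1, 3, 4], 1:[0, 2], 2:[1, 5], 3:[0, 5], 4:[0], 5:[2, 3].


BFS queue: start with [0]
Visit order: [0, 1, 3, 4, 2, 5]


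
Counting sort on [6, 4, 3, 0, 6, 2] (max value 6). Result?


Count array: [1, 0, 1, 1, 1, 0, 2]
Reconstruct: [0, 2, 3, 4, 6, 6]


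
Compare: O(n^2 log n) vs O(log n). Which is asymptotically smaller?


logarithmic grows slower than n^2 log n
O(log n) is asymptotically smaller; O(n^2 log n) grows faster


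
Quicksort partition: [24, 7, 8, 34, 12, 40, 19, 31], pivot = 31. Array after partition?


Elements <= 31 go left of pivot.
Result: [24, 7, 8, 12, 19, 31, 34, 40], pivot at index 5


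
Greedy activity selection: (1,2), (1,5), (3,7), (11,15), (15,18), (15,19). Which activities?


Greedy: pick earliest-ending, then skip overlaps.
Selected (4 activities): [(1, 2), (3, 7), (11, 15), (15, 18)]


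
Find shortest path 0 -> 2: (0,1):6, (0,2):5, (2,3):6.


Dijkstra from 0:
Distances: {0: 0, 1: 6, 2: 5, 3: 11}
Shortest distance to 2 = 5, path = [0, 2]


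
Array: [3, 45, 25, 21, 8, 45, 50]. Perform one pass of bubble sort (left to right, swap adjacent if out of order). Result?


After one pass: [3, 25, 21, 8, 45, 45, 50]


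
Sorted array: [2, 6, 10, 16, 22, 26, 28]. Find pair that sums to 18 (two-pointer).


Two pointers: lo=0, hi=6
Found pair: (2, 16) summing to 18


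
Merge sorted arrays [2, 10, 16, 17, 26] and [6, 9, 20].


Compare heads, take smaller each step.
Merged: [2, 6, 9, 10, 16, 17, 20, 26]


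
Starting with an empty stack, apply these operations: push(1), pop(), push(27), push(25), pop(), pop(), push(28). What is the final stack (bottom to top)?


push(1) -> [1]
pop() returns 1 -> []
push(27) -> [27]
push(25) -> [27, 25]
pop() returns 25 -> [27]
pop() returns 27 -> []
push(28) -> [28]
Final stack (bottom to top): [28]


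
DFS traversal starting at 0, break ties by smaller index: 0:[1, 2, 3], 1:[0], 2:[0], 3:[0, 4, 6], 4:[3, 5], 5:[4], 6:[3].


DFS stack-based: start with [0]
Visit order: [0, 1, 2, 3, 4, 5, 6]


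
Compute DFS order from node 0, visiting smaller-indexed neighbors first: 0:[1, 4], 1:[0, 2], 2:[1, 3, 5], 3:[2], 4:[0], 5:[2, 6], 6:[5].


DFS stack-based: start with [0]
Visit order: [0, 1, 2, 3, 5, 6, 4]


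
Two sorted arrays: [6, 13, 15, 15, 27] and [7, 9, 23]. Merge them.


Compare heads, take smaller each step.
Merged: [6, 7, 9, 13, 15, 15, 23, 27]


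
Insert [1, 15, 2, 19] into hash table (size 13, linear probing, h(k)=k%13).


Insertions: 1->slot 1; 15->slot 2; 2->slot 3; 19->slot 6
Table: [None, 1, 15, 2, None, None, 19, None, None, None, None, None, None]


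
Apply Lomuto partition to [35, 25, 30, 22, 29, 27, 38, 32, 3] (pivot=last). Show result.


Elements <= 3 go left of pivot.
Result: [3, 25, 30, 22, 29, 27, 38, 32, 35], pivot at index 0


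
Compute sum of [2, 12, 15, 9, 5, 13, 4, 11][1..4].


Prefix sums: [0, 2, 14, 29, 38, 43, 56, 60, 71]
Sum[1..4] = prefix[5] - prefix[1] = 43 - 2 = 41


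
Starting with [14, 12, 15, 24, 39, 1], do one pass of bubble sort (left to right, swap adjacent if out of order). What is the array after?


After one pass: [12, 14, 15, 24, 1, 39]


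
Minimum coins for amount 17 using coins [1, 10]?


dp[0]=0; dp[i]=1+min(dp[i-c] for c in coins)
...dp[12]=3, dp[13]=4, dp[14]=5, dp[15]=6, dp[16]=7, dp[17]=8
Minimum coins for 17 = 8


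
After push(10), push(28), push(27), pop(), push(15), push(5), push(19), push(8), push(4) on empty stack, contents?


push(10) -> [10]
push(28) -> [10, 28]
push(27) -> [10, 28, 27]
pop() returns 27 -> [10, 28]
push(15) -> [10, 28, 15]
push(5) -> [10, 28, 15, 5]
push(19) -> [10, 28, 15, 5, 19]
push(8) -> [10, 28, 15, 5, 19, 8]
push(4) -> [10, 28, 15, 5, 19, 8, 4]
Final stack (bottom to top): [10, 28, 15, 5, 19, 8, 4]


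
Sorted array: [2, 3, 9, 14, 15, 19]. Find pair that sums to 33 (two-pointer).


Two pointers: lo=0, hi=5
Found pair: (14, 19) summing to 33


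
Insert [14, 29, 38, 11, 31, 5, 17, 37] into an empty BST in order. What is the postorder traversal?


Root = 14; build tree by BST insertion.
Postorder traversal: [5, 11, 17, 37, 31, 38, 29, 14]


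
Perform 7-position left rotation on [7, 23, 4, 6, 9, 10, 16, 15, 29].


Left rotate by 7: [15, 29, 7, 23, 4, 6, 9, 10, 16]


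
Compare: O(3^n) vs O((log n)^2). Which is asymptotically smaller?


polylogarithmic grows slower than exponential (base 3)
O((log n)^2) is asymptotically smaller; O(3^n) grows faster


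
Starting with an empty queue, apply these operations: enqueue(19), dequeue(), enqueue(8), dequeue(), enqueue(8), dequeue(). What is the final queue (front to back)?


enqueue(19) -> [19]
dequeue() returns 19 -> []
enqueue(8) -> [8]
dequeue() returns 8 -> []
enqueue(8) -> [8]
dequeue() returns 8 -> []
Final queue (front to back): []


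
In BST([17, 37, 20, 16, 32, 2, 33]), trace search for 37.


BST root = 17
Search for 37: compare at each node
Path: [17, 37]


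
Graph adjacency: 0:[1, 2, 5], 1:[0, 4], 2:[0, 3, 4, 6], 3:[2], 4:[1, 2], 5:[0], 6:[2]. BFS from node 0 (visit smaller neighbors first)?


BFS queue: start with [0]
Visit order: [0, 1, 2, 5, 4, 3, 6]


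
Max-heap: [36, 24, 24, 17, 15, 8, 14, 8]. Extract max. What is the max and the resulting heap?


Max = 36
Replace root with last, heapify down
Resulting heap: [24, 17, 24, 8, 15, 8, 14]


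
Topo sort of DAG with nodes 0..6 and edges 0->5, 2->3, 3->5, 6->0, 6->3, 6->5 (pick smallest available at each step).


Kahn's algorithm, process smallest node first
Order: [1, 2, 4, 6, 0, 3, 5]


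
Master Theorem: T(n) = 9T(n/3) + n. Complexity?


a=9, b=3, c=1. log_3(9)=2 > c=1. Case 1: O(n^log_b(a)) = O(n^2)
Complexity: O(n^2)


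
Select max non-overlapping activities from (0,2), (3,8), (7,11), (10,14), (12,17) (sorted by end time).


Greedy: pick earliest-ending, then skip overlaps.
Selected (3 activities): [(0, 2), (3, 8), (10, 14)]


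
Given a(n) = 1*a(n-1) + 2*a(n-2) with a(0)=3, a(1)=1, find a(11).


Build bottom-up:
...a(9)=681, a(10)=1367, a(11)=1*1367+2*681=2729


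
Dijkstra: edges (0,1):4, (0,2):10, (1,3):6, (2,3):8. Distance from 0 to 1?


Dijkstra from 0:
Distances: {0: 0, 1: 4, 2: 10, 3: 10}
Shortest distance to 1 = 4, path = [0, 1]


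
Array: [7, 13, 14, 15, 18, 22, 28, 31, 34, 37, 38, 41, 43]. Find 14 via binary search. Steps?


Search for 14:
[0,12] mid=6 arr[6]=28
[0,5] mid=2 arr[2]=14
Total: 2 comparisons


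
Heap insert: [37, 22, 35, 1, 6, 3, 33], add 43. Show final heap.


Append 43: [37, 22, 35, 1, 6, 3, 33, 43]
Bubble up: swap idx 7(43) with idx 3(1); swap idx 3(43) with idx 1(22); swap idx 1(43) with idx 0(37)
Result: [43, 37, 35, 22, 6, 3, 33, 1]


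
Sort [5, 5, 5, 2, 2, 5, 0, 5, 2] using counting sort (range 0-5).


Count array: [1, 0, 3, 0, 0, 5]
Reconstruct: [0, 2, 2, 2, 5, 5, 5, 5, 5]


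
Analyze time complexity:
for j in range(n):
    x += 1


Per nesting level: O(n) = O(n)
Complexity: O(n)


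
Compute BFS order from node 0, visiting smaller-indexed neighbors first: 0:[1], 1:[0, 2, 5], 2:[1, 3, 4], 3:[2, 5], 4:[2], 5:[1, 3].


BFS queue: start with [0]
Visit order: [0, 1, 2, 5, 3, 4]


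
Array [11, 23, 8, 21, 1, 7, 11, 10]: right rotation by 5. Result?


Right rotate by 5: [21, 1, 7, 11, 10, 11, 23, 8]
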